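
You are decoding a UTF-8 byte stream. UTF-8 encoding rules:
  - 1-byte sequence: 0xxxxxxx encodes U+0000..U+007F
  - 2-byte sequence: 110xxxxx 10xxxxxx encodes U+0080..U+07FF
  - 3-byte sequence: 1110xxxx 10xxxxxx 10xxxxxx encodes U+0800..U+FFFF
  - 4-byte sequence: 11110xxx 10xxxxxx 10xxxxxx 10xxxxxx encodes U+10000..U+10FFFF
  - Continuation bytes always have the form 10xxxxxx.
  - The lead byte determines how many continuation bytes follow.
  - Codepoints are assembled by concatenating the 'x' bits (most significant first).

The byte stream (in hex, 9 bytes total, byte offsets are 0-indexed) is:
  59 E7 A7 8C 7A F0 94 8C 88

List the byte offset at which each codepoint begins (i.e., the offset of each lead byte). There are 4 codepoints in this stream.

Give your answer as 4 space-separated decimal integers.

Answer: 0 1 4 5

Derivation:
Byte[0]=59: 1-byte ASCII. cp=U+0059
Byte[1]=E7: 3-byte lead, need 2 cont bytes. acc=0x7
Byte[2]=A7: continuation. acc=(acc<<6)|0x27=0x1E7
Byte[3]=8C: continuation. acc=(acc<<6)|0x0C=0x79CC
Completed: cp=U+79CC (starts at byte 1)
Byte[4]=7A: 1-byte ASCII. cp=U+007A
Byte[5]=F0: 4-byte lead, need 3 cont bytes. acc=0x0
Byte[6]=94: continuation. acc=(acc<<6)|0x14=0x14
Byte[7]=8C: continuation. acc=(acc<<6)|0x0C=0x50C
Byte[8]=88: continuation. acc=(acc<<6)|0x08=0x14308
Completed: cp=U+14308 (starts at byte 5)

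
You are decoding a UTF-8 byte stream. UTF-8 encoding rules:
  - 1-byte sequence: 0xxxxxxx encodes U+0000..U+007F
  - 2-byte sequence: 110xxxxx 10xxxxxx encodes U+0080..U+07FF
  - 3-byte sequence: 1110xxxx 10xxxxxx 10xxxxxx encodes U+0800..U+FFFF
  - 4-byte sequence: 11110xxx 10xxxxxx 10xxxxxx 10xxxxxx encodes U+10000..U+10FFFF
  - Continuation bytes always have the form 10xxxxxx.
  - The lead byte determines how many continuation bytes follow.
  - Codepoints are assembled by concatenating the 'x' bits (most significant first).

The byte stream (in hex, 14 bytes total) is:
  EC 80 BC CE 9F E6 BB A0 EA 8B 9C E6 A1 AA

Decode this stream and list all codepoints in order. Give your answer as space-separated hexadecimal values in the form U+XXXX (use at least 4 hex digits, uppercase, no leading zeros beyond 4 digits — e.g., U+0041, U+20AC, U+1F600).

Byte[0]=EC: 3-byte lead, need 2 cont bytes. acc=0xC
Byte[1]=80: continuation. acc=(acc<<6)|0x00=0x300
Byte[2]=BC: continuation. acc=(acc<<6)|0x3C=0xC03C
Completed: cp=U+C03C (starts at byte 0)
Byte[3]=CE: 2-byte lead, need 1 cont bytes. acc=0xE
Byte[4]=9F: continuation. acc=(acc<<6)|0x1F=0x39F
Completed: cp=U+039F (starts at byte 3)
Byte[5]=E6: 3-byte lead, need 2 cont bytes. acc=0x6
Byte[6]=BB: continuation. acc=(acc<<6)|0x3B=0x1BB
Byte[7]=A0: continuation. acc=(acc<<6)|0x20=0x6EE0
Completed: cp=U+6EE0 (starts at byte 5)
Byte[8]=EA: 3-byte lead, need 2 cont bytes. acc=0xA
Byte[9]=8B: continuation. acc=(acc<<6)|0x0B=0x28B
Byte[10]=9C: continuation. acc=(acc<<6)|0x1C=0xA2DC
Completed: cp=U+A2DC (starts at byte 8)
Byte[11]=E6: 3-byte lead, need 2 cont bytes. acc=0x6
Byte[12]=A1: continuation. acc=(acc<<6)|0x21=0x1A1
Byte[13]=AA: continuation. acc=(acc<<6)|0x2A=0x686A
Completed: cp=U+686A (starts at byte 11)

Answer: U+C03C U+039F U+6EE0 U+A2DC U+686A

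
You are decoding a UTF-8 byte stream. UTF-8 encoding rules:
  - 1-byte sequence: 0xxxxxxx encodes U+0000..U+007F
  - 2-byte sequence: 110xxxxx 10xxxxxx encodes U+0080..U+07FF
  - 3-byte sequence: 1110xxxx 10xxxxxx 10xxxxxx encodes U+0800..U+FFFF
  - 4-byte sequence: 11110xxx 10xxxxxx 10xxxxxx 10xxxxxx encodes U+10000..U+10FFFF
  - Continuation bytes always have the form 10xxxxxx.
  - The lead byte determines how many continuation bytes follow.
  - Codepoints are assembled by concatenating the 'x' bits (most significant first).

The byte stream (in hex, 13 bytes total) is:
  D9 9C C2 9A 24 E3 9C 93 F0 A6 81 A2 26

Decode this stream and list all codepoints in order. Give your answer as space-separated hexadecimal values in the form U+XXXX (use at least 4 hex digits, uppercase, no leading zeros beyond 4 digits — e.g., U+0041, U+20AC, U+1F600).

Byte[0]=D9: 2-byte lead, need 1 cont bytes. acc=0x19
Byte[1]=9C: continuation. acc=(acc<<6)|0x1C=0x65C
Completed: cp=U+065C (starts at byte 0)
Byte[2]=C2: 2-byte lead, need 1 cont bytes. acc=0x2
Byte[3]=9A: continuation. acc=(acc<<6)|0x1A=0x9A
Completed: cp=U+009A (starts at byte 2)
Byte[4]=24: 1-byte ASCII. cp=U+0024
Byte[5]=E3: 3-byte lead, need 2 cont bytes. acc=0x3
Byte[6]=9C: continuation. acc=(acc<<6)|0x1C=0xDC
Byte[7]=93: continuation. acc=(acc<<6)|0x13=0x3713
Completed: cp=U+3713 (starts at byte 5)
Byte[8]=F0: 4-byte lead, need 3 cont bytes. acc=0x0
Byte[9]=A6: continuation. acc=(acc<<6)|0x26=0x26
Byte[10]=81: continuation. acc=(acc<<6)|0x01=0x981
Byte[11]=A2: continuation. acc=(acc<<6)|0x22=0x26062
Completed: cp=U+26062 (starts at byte 8)
Byte[12]=26: 1-byte ASCII. cp=U+0026

Answer: U+065C U+009A U+0024 U+3713 U+26062 U+0026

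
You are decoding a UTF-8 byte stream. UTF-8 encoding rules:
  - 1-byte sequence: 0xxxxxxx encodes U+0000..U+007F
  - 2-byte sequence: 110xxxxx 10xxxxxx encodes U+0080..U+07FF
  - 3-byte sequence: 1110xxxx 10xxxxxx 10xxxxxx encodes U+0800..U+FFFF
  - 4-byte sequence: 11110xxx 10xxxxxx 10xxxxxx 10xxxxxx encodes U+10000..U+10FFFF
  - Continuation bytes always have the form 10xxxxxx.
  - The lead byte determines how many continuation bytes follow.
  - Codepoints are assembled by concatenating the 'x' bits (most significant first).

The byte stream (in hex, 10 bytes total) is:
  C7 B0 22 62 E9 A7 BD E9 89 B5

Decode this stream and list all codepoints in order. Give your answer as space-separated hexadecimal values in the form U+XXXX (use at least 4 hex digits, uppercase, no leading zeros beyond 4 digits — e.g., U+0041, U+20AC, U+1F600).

Byte[0]=C7: 2-byte lead, need 1 cont bytes. acc=0x7
Byte[1]=B0: continuation. acc=(acc<<6)|0x30=0x1F0
Completed: cp=U+01F0 (starts at byte 0)
Byte[2]=22: 1-byte ASCII. cp=U+0022
Byte[3]=62: 1-byte ASCII. cp=U+0062
Byte[4]=E9: 3-byte lead, need 2 cont bytes. acc=0x9
Byte[5]=A7: continuation. acc=(acc<<6)|0x27=0x267
Byte[6]=BD: continuation. acc=(acc<<6)|0x3D=0x99FD
Completed: cp=U+99FD (starts at byte 4)
Byte[7]=E9: 3-byte lead, need 2 cont bytes. acc=0x9
Byte[8]=89: continuation. acc=(acc<<6)|0x09=0x249
Byte[9]=B5: continuation. acc=(acc<<6)|0x35=0x9275
Completed: cp=U+9275 (starts at byte 7)

Answer: U+01F0 U+0022 U+0062 U+99FD U+9275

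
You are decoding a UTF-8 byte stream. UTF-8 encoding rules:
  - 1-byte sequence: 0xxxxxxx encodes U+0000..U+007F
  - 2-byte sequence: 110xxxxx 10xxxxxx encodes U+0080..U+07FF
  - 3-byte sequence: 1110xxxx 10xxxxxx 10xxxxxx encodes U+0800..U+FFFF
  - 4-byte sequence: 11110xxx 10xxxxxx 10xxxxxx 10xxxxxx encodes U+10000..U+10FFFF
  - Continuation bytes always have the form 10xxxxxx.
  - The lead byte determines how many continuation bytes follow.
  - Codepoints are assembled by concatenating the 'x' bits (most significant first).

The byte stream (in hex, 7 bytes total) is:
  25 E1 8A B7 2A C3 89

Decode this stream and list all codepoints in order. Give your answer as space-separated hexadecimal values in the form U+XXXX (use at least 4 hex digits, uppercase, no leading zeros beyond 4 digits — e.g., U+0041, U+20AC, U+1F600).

Answer: U+0025 U+12B7 U+002A U+00C9

Derivation:
Byte[0]=25: 1-byte ASCII. cp=U+0025
Byte[1]=E1: 3-byte lead, need 2 cont bytes. acc=0x1
Byte[2]=8A: continuation. acc=(acc<<6)|0x0A=0x4A
Byte[3]=B7: continuation. acc=(acc<<6)|0x37=0x12B7
Completed: cp=U+12B7 (starts at byte 1)
Byte[4]=2A: 1-byte ASCII. cp=U+002A
Byte[5]=C3: 2-byte lead, need 1 cont bytes. acc=0x3
Byte[6]=89: continuation. acc=(acc<<6)|0x09=0xC9
Completed: cp=U+00C9 (starts at byte 5)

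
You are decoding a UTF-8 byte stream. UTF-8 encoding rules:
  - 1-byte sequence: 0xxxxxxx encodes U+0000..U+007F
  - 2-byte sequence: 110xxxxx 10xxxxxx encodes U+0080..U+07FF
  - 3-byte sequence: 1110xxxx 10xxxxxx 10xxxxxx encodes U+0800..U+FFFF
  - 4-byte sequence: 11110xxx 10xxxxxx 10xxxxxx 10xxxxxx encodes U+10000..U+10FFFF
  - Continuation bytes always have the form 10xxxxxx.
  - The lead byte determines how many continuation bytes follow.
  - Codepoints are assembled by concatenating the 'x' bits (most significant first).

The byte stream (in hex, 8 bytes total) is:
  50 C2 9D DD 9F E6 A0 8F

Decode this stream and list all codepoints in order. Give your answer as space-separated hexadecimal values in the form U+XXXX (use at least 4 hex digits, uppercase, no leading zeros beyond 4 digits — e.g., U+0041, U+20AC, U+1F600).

Answer: U+0050 U+009D U+075F U+680F

Derivation:
Byte[0]=50: 1-byte ASCII. cp=U+0050
Byte[1]=C2: 2-byte lead, need 1 cont bytes. acc=0x2
Byte[2]=9D: continuation. acc=(acc<<6)|0x1D=0x9D
Completed: cp=U+009D (starts at byte 1)
Byte[3]=DD: 2-byte lead, need 1 cont bytes. acc=0x1D
Byte[4]=9F: continuation. acc=(acc<<6)|0x1F=0x75F
Completed: cp=U+075F (starts at byte 3)
Byte[5]=E6: 3-byte lead, need 2 cont bytes. acc=0x6
Byte[6]=A0: continuation. acc=(acc<<6)|0x20=0x1A0
Byte[7]=8F: continuation. acc=(acc<<6)|0x0F=0x680F
Completed: cp=U+680F (starts at byte 5)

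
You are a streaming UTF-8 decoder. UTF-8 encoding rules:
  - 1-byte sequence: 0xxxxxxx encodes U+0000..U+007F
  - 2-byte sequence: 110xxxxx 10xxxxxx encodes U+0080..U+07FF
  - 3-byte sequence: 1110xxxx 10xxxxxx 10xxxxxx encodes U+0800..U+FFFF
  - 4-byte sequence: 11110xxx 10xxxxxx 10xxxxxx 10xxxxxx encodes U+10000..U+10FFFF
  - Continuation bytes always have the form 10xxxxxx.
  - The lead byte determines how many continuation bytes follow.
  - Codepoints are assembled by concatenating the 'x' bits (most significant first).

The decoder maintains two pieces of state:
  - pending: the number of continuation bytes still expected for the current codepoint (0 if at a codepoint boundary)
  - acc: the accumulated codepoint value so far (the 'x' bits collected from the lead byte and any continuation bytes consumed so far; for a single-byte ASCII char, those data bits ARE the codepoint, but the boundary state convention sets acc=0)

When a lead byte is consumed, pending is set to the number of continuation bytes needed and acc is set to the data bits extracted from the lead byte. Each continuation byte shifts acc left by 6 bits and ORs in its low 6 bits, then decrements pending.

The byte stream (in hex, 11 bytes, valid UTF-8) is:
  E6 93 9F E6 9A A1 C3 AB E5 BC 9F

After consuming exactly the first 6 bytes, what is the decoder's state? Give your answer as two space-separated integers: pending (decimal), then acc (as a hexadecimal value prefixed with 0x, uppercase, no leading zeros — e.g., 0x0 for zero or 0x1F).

Byte[0]=E6: 3-byte lead. pending=2, acc=0x6
Byte[1]=93: continuation. acc=(acc<<6)|0x13=0x193, pending=1
Byte[2]=9F: continuation. acc=(acc<<6)|0x1F=0x64DF, pending=0
Byte[3]=E6: 3-byte lead. pending=2, acc=0x6
Byte[4]=9A: continuation. acc=(acc<<6)|0x1A=0x19A, pending=1
Byte[5]=A1: continuation. acc=(acc<<6)|0x21=0x66A1, pending=0

Answer: 0 0x66A1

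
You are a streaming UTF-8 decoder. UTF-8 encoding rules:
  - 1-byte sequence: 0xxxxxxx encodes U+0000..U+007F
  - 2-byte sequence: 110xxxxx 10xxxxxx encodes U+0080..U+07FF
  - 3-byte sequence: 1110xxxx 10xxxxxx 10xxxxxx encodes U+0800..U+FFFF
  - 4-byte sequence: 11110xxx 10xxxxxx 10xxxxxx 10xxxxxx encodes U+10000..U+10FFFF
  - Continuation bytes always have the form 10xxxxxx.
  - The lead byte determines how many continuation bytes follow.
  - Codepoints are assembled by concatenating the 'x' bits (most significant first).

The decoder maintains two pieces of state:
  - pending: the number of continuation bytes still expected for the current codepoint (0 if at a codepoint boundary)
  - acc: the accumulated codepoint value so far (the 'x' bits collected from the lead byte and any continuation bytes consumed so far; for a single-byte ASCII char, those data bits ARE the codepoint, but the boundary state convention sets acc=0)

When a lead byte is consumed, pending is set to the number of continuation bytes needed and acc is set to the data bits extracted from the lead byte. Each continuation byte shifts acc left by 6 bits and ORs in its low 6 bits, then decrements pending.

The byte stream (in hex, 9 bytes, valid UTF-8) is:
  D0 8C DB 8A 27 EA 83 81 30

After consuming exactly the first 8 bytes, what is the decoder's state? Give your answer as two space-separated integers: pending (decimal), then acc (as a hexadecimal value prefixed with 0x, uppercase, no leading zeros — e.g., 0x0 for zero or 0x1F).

Answer: 0 0xA0C1

Derivation:
Byte[0]=D0: 2-byte lead. pending=1, acc=0x10
Byte[1]=8C: continuation. acc=(acc<<6)|0x0C=0x40C, pending=0
Byte[2]=DB: 2-byte lead. pending=1, acc=0x1B
Byte[3]=8A: continuation. acc=(acc<<6)|0x0A=0x6CA, pending=0
Byte[4]=27: 1-byte. pending=0, acc=0x0
Byte[5]=EA: 3-byte lead. pending=2, acc=0xA
Byte[6]=83: continuation. acc=(acc<<6)|0x03=0x283, pending=1
Byte[7]=81: continuation. acc=(acc<<6)|0x01=0xA0C1, pending=0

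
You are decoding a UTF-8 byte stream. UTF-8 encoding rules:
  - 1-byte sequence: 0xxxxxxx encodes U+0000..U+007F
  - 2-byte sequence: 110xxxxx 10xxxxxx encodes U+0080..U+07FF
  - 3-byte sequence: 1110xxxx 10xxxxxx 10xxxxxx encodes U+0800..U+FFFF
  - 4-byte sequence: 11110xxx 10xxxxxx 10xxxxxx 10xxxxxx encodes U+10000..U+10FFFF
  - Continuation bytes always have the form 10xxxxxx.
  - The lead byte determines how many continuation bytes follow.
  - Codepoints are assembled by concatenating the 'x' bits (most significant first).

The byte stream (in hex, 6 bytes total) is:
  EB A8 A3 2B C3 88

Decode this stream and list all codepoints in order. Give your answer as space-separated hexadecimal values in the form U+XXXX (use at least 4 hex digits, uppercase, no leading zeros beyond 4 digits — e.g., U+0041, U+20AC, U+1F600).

Byte[0]=EB: 3-byte lead, need 2 cont bytes. acc=0xB
Byte[1]=A8: continuation. acc=(acc<<6)|0x28=0x2E8
Byte[2]=A3: continuation. acc=(acc<<6)|0x23=0xBA23
Completed: cp=U+BA23 (starts at byte 0)
Byte[3]=2B: 1-byte ASCII. cp=U+002B
Byte[4]=C3: 2-byte lead, need 1 cont bytes. acc=0x3
Byte[5]=88: continuation. acc=(acc<<6)|0x08=0xC8
Completed: cp=U+00C8 (starts at byte 4)

Answer: U+BA23 U+002B U+00C8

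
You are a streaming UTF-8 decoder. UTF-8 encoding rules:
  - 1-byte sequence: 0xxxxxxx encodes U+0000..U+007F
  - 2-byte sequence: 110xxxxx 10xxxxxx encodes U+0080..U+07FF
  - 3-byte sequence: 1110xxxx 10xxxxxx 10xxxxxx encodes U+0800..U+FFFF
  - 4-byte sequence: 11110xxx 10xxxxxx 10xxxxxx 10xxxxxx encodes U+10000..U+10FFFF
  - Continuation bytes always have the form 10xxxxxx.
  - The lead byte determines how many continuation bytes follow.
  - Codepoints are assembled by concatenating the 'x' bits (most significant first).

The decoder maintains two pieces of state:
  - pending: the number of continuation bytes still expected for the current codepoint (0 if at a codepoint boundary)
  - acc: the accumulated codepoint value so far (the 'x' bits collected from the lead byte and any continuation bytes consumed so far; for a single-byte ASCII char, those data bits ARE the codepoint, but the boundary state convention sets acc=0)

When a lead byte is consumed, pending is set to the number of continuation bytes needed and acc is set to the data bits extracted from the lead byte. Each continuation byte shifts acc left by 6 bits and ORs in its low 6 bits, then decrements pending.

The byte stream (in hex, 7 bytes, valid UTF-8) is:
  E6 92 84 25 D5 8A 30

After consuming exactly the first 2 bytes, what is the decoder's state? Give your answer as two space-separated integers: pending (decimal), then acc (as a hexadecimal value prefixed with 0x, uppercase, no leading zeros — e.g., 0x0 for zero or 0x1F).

Byte[0]=E6: 3-byte lead. pending=2, acc=0x6
Byte[1]=92: continuation. acc=(acc<<6)|0x12=0x192, pending=1

Answer: 1 0x192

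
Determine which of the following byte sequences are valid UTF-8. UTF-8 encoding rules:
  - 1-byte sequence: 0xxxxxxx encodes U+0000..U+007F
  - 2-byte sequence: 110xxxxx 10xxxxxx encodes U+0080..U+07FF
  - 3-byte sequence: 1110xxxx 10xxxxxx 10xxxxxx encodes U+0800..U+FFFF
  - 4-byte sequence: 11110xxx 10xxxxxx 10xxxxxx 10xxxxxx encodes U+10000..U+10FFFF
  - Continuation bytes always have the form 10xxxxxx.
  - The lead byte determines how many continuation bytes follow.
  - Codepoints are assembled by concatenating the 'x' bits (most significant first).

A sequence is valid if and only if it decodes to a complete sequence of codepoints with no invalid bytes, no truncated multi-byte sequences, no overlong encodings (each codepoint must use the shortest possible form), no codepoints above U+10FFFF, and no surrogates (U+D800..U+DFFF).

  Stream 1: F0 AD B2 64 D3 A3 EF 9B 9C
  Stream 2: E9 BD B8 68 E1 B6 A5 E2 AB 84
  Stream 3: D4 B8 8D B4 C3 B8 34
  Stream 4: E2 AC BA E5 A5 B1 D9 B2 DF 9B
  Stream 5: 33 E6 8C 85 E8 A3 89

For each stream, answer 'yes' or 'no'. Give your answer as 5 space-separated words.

Stream 1: error at byte offset 3. INVALID
Stream 2: decodes cleanly. VALID
Stream 3: error at byte offset 2. INVALID
Stream 4: decodes cleanly. VALID
Stream 5: decodes cleanly. VALID

Answer: no yes no yes yes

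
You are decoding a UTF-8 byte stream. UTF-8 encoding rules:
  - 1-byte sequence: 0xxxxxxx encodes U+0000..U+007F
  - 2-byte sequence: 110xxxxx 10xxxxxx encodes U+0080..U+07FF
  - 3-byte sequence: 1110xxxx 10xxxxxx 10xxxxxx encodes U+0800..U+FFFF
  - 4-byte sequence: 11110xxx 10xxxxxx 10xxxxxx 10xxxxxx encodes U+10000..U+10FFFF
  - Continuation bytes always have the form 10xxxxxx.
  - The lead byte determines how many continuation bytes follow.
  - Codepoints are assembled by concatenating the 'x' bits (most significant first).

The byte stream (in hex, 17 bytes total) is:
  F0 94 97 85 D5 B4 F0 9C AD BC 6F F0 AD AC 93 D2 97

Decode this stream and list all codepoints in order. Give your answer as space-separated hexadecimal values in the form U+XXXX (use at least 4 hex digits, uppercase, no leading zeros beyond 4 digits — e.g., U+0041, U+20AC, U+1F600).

Byte[0]=F0: 4-byte lead, need 3 cont bytes. acc=0x0
Byte[1]=94: continuation. acc=(acc<<6)|0x14=0x14
Byte[2]=97: continuation. acc=(acc<<6)|0x17=0x517
Byte[3]=85: continuation. acc=(acc<<6)|0x05=0x145C5
Completed: cp=U+145C5 (starts at byte 0)
Byte[4]=D5: 2-byte lead, need 1 cont bytes. acc=0x15
Byte[5]=B4: continuation. acc=(acc<<6)|0x34=0x574
Completed: cp=U+0574 (starts at byte 4)
Byte[6]=F0: 4-byte lead, need 3 cont bytes. acc=0x0
Byte[7]=9C: continuation. acc=(acc<<6)|0x1C=0x1C
Byte[8]=AD: continuation. acc=(acc<<6)|0x2D=0x72D
Byte[9]=BC: continuation. acc=(acc<<6)|0x3C=0x1CB7C
Completed: cp=U+1CB7C (starts at byte 6)
Byte[10]=6F: 1-byte ASCII. cp=U+006F
Byte[11]=F0: 4-byte lead, need 3 cont bytes. acc=0x0
Byte[12]=AD: continuation. acc=(acc<<6)|0x2D=0x2D
Byte[13]=AC: continuation. acc=(acc<<6)|0x2C=0xB6C
Byte[14]=93: continuation. acc=(acc<<6)|0x13=0x2DB13
Completed: cp=U+2DB13 (starts at byte 11)
Byte[15]=D2: 2-byte lead, need 1 cont bytes. acc=0x12
Byte[16]=97: continuation. acc=(acc<<6)|0x17=0x497
Completed: cp=U+0497 (starts at byte 15)

Answer: U+145C5 U+0574 U+1CB7C U+006F U+2DB13 U+0497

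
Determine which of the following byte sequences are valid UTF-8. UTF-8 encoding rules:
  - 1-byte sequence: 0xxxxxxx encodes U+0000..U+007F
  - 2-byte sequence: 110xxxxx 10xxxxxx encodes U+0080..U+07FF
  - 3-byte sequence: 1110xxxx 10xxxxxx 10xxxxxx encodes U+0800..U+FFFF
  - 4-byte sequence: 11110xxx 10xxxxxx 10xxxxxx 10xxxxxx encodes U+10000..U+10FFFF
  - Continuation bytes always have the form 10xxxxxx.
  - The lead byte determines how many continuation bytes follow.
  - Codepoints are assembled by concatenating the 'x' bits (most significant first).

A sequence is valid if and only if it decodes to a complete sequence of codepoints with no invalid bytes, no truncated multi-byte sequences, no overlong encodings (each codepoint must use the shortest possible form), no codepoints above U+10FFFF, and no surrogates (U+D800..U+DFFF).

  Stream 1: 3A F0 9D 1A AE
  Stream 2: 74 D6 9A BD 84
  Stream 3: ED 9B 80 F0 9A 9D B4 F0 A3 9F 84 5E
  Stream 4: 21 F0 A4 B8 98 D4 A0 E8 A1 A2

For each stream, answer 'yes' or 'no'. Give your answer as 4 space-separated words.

Answer: no no yes yes

Derivation:
Stream 1: error at byte offset 3. INVALID
Stream 2: error at byte offset 3. INVALID
Stream 3: decodes cleanly. VALID
Stream 4: decodes cleanly. VALID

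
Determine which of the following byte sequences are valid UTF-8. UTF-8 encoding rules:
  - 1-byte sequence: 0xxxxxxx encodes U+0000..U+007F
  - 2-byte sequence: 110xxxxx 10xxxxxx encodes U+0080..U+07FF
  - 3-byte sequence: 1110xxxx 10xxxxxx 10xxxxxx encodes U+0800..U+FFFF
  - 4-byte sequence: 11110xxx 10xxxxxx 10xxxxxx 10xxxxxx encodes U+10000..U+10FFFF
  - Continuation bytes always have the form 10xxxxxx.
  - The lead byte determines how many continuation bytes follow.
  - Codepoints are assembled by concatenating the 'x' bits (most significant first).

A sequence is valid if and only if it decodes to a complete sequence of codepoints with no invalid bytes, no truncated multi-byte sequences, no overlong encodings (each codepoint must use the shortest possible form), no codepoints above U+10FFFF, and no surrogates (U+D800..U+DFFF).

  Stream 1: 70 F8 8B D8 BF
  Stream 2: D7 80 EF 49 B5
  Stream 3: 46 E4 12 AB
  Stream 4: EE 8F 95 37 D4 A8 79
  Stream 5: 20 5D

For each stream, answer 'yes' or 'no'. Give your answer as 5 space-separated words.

Stream 1: error at byte offset 1. INVALID
Stream 2: error at byte offset 3. INVALID
Stream 3: error at byte offset 2. INVALID
Stream 4: decodes cleanly. VALID
Stream 5: decodes cleanly. VALID

Answer: no no no yes yes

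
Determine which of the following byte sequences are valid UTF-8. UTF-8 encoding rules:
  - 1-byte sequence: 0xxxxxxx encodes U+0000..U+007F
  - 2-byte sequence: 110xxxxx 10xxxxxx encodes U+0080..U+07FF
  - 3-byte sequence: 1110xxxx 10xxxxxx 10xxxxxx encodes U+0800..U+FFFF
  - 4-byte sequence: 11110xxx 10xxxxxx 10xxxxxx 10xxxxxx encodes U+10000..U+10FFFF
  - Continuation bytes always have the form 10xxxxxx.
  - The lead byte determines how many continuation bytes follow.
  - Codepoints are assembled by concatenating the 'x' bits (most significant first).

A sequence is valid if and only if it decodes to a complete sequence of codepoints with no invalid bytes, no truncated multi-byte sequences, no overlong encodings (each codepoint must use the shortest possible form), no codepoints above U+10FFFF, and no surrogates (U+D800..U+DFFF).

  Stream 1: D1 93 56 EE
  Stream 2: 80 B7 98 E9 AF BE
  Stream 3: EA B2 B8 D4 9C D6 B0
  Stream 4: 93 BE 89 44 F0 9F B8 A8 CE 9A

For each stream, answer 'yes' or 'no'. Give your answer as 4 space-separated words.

Stream 1: error at byte offset 4. INVALID
Stream 2: error at byte offset 0. INVALID
Stream 3: decodes cleanly. VALID
Stream 4: error at byte offset 0. INVALID

Answer: no no yes no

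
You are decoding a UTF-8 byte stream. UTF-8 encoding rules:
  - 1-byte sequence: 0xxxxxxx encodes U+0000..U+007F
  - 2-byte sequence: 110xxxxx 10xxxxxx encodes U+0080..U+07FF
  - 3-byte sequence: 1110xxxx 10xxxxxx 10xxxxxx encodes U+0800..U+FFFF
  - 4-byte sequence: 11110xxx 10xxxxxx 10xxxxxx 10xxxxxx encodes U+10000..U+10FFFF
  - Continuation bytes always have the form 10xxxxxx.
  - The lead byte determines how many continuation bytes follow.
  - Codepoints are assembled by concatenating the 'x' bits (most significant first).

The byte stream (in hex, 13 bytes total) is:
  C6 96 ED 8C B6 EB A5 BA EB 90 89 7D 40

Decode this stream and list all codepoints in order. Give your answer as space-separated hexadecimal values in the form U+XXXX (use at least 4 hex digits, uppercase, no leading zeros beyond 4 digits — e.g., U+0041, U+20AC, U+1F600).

Answer: U+0196 U+D336 U+B97A U+B409 U+007D U+0040

Derivation:
Byte[0]=C6: 2-byte lead, need 1 cont bytes. acc=0x6
Byte[1]=96: continuation. acc=(acc<<6)|0x16=0x196
Completed: cp=U+0196 (starts at byte 0)
Byte[2]=ED: 3-byte lead, need 2 cont bytes. acc=0xD
Byte[3]=8C: continuation. acc=(acc<<6)|0x0C=0x34C
Byte[4]=B6: continuation. acc=(acc<<6)|0x36=0xD336
Completed: cp=U+D336 (starts at byte 2)
Byte[5]=EB: 3-byte lead, need 2 cont bytes. acc=0xB
Byte[6]=A5: continuation. acc=(acc<<6)|0x25=0x2E5
Byte[7]=BA: continuation. acc=(acc<<6)|0x3A=0xB97A
Completed: cp=U+B97A (starts at byte 5)
Byte[8]=EB: 3-byte lead, need 2 cont bytes. acc=0xB
Byte[9]=90: continuation. acc=(acc<<6)|0x10=0x2D0
Byte[10]=89: continuation. acc=(acc<<6)|0x09=0xB409
Completed: cp=U+B409 (starts at byte 8)
Byte[11]=7D: 1-byte ASCII. cp=U+007D
Byte[12]=40: 1-byte ASCII. cp=U+0040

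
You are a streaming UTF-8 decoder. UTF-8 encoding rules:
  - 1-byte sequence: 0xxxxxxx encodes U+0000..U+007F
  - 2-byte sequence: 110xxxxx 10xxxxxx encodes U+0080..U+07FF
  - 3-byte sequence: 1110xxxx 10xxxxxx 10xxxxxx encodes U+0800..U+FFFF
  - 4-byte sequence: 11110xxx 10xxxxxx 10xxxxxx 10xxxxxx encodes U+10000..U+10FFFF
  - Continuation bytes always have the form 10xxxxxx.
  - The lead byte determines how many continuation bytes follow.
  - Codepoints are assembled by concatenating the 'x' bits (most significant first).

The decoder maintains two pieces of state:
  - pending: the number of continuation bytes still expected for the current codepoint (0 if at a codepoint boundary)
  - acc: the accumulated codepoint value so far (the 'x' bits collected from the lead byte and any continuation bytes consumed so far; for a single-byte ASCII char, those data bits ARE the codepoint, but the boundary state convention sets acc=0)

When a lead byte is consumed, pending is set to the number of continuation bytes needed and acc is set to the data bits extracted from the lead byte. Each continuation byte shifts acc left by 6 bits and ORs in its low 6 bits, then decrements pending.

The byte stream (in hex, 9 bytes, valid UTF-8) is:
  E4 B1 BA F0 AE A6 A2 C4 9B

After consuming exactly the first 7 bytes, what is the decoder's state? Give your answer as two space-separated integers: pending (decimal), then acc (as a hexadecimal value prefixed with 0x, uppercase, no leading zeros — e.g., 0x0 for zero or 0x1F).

Answer: 0 0x2E9A2

Derivation:
Byte[0]=E4: 3-byte lead. pending=2, acc=0x4
Byte[1]=B1: continuation. acc=(acc<<6)|0x31=0x131, pending=1
Byte[2]=BA: continuation. acc=(acc<<6)|0x3A=0x4C7A, pending=0
Byte[3]=F0: 4-byte lead. pending=3, acc=0x0
Byte[4]=AE: continuation. acc=(acc<<6)|0x2E=0x2E, pending=2
Byte[5]=A6: continuation. acc=(acc<<6)|0x26=0xBA6, pending=1
Byte[6]=A2: continuation. acc=(acc<<6)|0x22=0x2E9A2, pending=0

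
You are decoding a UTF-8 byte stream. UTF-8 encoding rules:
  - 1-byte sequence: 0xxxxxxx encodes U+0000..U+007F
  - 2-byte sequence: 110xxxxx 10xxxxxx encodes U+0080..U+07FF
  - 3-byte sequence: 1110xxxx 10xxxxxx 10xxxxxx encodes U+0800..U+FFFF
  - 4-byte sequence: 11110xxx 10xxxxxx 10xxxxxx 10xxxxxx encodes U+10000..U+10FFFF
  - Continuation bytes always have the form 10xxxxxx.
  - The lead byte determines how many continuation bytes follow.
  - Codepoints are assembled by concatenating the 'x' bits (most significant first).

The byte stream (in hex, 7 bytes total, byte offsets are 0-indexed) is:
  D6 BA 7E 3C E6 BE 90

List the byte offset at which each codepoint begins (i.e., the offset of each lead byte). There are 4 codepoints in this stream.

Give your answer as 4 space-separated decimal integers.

Byte[0]=D6: 2-byte lead, need 1 cont bytes. acc=0x16
Byte[1]=BA: continuation. acc=(acc<<6)|0x3A=0x5BA
Completed: cp=U+05BA (starts at byte 0)
Byte[2]=7E: 1-byte ASCII. cp=U+007E
Byte[3]=3C: 1-byte ASCII. cp=U+003C
Byte[4]=E6: 3-byte lead, need 2 cont bytes. acc=0x6
Byte[5]=BE: continuation. acc=(acc<<6)|0x3E=0x1BE
Byte[6]=90: continuation. acc=(acc<<6)|0x10=0x6F90
Completed: cp=U+6F90 (starts at byte 4)

Answer: 0 2 3 4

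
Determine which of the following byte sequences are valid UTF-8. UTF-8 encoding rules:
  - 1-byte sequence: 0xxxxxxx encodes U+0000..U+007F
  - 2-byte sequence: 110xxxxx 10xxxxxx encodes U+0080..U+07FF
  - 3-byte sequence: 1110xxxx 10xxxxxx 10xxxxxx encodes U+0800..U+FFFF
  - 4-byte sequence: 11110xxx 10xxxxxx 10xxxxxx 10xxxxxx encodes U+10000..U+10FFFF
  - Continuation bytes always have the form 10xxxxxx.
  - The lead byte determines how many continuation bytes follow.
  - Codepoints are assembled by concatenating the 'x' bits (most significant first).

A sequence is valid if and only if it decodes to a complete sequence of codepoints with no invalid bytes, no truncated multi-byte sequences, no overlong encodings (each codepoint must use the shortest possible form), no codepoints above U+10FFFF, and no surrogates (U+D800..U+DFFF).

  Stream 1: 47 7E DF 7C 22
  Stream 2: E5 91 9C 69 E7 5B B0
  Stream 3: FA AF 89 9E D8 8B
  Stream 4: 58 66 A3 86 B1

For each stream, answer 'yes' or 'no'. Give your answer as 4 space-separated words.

Answer: no no no no

Derivation:
Stream 1: error at byte offset 3. INVALID
Stream 2: error at byte offset 5. INVALID
Stream 3: error at byte offset 0. INVALID
Stream 4: error at byte offset 2. INVALID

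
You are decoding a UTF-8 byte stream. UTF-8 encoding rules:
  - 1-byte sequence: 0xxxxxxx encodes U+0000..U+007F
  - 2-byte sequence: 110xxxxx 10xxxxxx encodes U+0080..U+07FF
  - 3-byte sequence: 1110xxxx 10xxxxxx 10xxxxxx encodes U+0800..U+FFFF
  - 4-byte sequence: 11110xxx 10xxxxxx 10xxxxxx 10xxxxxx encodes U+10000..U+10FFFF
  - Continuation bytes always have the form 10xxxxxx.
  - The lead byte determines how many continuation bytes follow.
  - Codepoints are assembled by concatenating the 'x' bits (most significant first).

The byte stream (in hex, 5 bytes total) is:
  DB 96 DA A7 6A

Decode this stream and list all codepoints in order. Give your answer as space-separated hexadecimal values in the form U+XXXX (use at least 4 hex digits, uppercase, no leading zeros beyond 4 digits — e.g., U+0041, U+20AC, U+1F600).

Byte[0]=DB: 2-byte lead, need 1 cont bytes. acc=0x1B
Byte[1]=96: continuation. acc=(acc<<6)|0x16=0x6D6
Completed: cp=U+06D6 (starts at byte 0)
Byte[2]=DA: 2-byte lead, need 1 cont bytes. acc=0x1A
Byte[3]=A7: continuation. acc=(acc<<6)|0x27=0x6A7
Completed: cp=U+06A7 (starts at byte 2)
Byte[4]=6A: 1-byte ASCII. cp=U+006A

Answer: U+06D6 U+06A7 U+006A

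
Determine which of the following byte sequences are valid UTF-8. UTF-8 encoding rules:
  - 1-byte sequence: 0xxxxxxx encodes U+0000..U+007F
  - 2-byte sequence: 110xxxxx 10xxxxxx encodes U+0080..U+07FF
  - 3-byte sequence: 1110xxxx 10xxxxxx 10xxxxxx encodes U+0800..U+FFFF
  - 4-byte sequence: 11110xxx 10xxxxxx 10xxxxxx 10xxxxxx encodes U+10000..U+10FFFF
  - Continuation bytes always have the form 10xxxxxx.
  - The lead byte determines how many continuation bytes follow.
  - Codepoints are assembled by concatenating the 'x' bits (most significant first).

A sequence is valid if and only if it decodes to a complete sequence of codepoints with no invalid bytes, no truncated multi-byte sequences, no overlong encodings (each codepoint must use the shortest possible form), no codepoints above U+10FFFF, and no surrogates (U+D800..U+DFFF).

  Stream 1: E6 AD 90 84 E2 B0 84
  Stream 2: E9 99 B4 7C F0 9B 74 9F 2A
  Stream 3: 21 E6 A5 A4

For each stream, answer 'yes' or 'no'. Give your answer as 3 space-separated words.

Answer: no no yes

Derivation:
Stream 1: error at byte offset 3. INVALID
Stream 2: error at byte offset 6. INVALID
Stream 3: decodes cleanly. VALID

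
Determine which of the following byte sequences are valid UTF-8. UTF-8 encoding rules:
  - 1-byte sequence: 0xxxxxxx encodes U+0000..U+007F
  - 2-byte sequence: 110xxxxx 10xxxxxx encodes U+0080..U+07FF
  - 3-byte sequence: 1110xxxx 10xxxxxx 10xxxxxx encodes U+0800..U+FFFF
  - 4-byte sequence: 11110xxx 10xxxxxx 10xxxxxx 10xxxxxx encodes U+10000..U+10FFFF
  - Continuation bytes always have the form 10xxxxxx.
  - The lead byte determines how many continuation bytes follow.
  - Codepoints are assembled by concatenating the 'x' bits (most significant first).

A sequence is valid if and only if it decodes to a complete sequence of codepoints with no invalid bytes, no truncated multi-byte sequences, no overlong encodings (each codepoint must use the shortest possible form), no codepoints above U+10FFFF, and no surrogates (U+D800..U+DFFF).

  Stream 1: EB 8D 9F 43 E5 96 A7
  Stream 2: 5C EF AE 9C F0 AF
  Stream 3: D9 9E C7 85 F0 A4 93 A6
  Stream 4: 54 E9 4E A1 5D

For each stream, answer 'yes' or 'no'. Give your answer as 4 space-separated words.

Answer: yes no yes no

Derivation:
Stream 1: decodes cleanly. VALID
Stream 2: error at byte offset 6. INVALID
Stream 3: decodes cleanly. VALID
Stream 4: error at byte offset 2. INVALID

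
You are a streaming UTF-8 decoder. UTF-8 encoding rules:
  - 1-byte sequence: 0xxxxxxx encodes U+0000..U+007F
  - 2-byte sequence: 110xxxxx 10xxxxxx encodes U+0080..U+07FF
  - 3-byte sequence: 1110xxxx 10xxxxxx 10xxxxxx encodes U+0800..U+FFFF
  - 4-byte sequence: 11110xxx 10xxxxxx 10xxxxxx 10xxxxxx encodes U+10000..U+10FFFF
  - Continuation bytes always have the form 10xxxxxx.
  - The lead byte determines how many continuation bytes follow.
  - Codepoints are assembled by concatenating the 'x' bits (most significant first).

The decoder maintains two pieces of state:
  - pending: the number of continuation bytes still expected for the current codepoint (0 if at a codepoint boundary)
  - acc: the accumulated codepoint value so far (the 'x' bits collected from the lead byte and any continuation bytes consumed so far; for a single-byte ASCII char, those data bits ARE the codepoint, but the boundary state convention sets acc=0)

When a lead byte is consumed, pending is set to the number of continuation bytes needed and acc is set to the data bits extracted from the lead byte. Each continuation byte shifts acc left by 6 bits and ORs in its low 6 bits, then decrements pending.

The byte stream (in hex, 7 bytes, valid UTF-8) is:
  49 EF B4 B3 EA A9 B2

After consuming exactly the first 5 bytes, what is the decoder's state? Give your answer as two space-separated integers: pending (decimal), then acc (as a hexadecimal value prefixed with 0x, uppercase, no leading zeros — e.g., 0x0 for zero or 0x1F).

Byte[0]=49: 1-byte. pending=0, acc=0x0
Byte[1]=EF: 3-byte lead. pending=2, acc=0xF
Byte[2]=B4: continuation. acc=(acc<<6)|0x34=0x3F4, pending=1
Byte[3]=B3: continuation. acc=(acc<<6)|0x33=0xFD33, pending=0
Byte[4]=EA: 3-byte lead. pending=2, acc=0xA

Answer: 2 0xA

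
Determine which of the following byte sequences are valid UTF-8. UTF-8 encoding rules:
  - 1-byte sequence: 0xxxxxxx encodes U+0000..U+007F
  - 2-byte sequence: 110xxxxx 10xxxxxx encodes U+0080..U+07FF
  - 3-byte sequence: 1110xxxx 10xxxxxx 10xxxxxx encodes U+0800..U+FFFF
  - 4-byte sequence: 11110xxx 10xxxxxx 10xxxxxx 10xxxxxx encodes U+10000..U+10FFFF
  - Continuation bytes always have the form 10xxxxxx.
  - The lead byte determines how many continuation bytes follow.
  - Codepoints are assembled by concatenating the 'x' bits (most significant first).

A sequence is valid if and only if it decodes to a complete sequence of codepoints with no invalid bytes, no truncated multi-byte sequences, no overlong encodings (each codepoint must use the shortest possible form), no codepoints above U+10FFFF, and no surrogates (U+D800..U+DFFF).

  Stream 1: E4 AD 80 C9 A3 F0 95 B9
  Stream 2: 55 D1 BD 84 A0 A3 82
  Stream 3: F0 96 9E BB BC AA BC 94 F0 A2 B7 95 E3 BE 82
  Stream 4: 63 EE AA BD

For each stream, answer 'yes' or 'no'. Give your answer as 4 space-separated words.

Stream 1: error at byte offset 8. INVALID
Stream 2: error at byte offset 3. INVALID
Stream 3: error at byte offset 4. INVALID
Stream 4: decodes cleanly. VALID

Answer: no no no yes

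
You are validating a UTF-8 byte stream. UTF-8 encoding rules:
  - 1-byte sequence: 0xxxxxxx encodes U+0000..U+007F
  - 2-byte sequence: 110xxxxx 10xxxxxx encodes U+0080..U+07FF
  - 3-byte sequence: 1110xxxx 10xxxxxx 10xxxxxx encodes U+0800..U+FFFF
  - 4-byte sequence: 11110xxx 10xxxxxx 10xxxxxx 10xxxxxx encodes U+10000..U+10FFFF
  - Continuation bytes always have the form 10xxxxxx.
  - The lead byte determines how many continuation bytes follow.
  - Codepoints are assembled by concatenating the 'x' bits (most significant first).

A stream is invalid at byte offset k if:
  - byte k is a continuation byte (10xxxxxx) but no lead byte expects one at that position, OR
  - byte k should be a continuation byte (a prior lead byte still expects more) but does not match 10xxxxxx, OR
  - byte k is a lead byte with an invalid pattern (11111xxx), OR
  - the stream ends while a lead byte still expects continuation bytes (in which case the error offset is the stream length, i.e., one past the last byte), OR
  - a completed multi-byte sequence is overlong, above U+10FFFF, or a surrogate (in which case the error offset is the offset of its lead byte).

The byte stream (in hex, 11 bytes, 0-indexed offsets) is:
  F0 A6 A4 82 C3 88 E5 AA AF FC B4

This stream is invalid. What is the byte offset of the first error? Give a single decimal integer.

Byte[0]=F0: 4-byte lead, need 3 cont bytes. acc=0x0
Byte[1]=A6: continuation. acc=(acc<<6)|0x26=0x26
Byte[2]=A4: continuation. acc=(acc<<6)|0x24=0x9A4
Byte[3]=82: continuation. acc=(acc<<6)|0x02=0x26902
Completed: cp=U+26902 (starts at byte 0)
Byte[4]=C3: 2-byte lead, need 1 cont bytes. acc=0x3
Byte[5]=88: continuation. acc=(acc<<6)|0x08=0xC8
Completed: cp=U+00C8 (starts at byte 4)
Byte[6]=E5: 3-byte lead, need 2 cont bytes. acc=0x5
Byte[7]=AA: continuation. acc=(acc<<6)|0x2A=0x16A
Byte[8]=AF: continuation. acc=(acc<<6)|0x2F=0x5AAF
Completed: cp=U+5AAF (starts at byte 6)
Byte[9]=FC: INVALID lead byte (not 0xxx/110x/1110/11110)

Answer: 9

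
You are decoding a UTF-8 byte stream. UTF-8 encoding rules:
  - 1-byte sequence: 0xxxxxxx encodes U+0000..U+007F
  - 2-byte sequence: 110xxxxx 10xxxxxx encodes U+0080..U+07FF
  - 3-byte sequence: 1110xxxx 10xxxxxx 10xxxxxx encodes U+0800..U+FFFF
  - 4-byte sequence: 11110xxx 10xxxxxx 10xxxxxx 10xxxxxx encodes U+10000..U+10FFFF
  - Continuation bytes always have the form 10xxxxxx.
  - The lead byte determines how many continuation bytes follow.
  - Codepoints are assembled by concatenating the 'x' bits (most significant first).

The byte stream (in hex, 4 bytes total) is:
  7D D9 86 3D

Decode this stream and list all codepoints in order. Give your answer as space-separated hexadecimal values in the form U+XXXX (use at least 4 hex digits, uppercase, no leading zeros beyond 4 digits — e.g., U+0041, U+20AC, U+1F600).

Answer: U+007D U+0646 U+003D

Derivation:
Byte[0]=7D: 1-byte ASCII. cp=U+007D
Byte[1]=D9: 2-byte lead, need 1 cont bytes. acc=0x19
Byte[2]=86: continuation. acc=(acc<<6)|0x06=0x646
Completed: cp=U+0646 (starts at byte 1)
Byte[3]=3D: 1-byte ASCII. cp=U+003D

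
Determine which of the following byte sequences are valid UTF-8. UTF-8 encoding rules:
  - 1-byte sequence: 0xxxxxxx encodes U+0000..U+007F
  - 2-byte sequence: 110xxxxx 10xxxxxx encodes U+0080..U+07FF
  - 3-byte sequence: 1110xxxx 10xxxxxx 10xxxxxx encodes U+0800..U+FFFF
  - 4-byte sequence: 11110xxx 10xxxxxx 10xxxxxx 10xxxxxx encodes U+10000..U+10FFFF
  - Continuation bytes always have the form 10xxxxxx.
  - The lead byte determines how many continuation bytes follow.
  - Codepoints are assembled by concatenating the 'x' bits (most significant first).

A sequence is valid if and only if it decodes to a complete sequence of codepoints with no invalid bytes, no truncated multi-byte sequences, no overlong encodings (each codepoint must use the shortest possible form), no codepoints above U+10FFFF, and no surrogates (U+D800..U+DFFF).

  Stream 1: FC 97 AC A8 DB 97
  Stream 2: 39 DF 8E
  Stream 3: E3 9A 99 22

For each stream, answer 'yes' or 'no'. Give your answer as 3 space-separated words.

Stream 1: error at byte offset 0. INVALID
Stream 2: decodes cleanly. VALID
Stream 3: decodes cleanly. VALID

Answer: no yes yes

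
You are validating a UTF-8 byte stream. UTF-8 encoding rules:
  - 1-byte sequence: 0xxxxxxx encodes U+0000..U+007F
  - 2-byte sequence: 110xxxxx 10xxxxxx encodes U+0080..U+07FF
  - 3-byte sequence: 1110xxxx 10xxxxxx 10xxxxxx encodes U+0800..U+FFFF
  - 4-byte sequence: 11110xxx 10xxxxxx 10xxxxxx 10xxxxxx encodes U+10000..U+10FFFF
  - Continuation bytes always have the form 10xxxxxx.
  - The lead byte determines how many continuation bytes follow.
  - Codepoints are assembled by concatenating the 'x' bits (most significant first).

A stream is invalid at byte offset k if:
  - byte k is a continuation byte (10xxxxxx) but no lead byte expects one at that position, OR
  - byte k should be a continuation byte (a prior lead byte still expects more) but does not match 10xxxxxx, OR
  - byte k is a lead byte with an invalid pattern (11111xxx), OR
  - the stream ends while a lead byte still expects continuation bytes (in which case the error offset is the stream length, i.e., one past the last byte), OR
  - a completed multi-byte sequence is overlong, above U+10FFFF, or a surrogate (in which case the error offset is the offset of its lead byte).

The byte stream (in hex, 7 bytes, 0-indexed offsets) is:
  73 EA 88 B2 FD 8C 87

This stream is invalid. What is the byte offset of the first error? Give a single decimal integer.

Answer: 4

Derivation:
Byte[0]=73: 1-byte ASCII. cp=U+0073
Byte[1]=EA: 3-byte lead, need 2 cont bytes. acc=0xA
Byte[2]=88: continuation. acc=(acc<<6)|0x08=0x288
Byte[3]=B2: continuation. acc=(acc<<6)|0x32=0xA232
Completed: cp=U+A232 (starts at byte 1)
Byte[4]=FD: INVALID lead byte (not 0xxx/110x/1110/11110)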